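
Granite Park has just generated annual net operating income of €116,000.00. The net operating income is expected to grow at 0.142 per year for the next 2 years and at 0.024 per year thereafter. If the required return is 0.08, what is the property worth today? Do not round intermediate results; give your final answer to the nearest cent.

D_1 = 132472.00000
D_2 = 151283.02400
Terminal value at year 2: TV = D_2×(1+g_2)/(r−g_2) = 154913.81658/0.056 = 2766318.15314
P_0 = D_1/(1+r)^1 + D_2/(1+r)^2 + TV/(1+r)^2
    = 122659.25926 + 129700.80933 + 2371671.94199 = 2624032.01058

€2624032.01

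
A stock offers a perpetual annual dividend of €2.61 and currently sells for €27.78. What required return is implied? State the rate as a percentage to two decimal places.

9.40%

P = C/r ⇒ r = C/P = €2.61/€27.78 = 0.093952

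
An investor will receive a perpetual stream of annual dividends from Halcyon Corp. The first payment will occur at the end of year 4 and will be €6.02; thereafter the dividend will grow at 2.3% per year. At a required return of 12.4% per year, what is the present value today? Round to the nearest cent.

€41.97

Value at end of year 3: C₁ / (r − g) = €6.02 / (0.124 − 0.023) = €59.6040
Discount to today: PV = €59.6040 / (1 + 0.124)^3 = €59.6040 / 1.420035 = €41.97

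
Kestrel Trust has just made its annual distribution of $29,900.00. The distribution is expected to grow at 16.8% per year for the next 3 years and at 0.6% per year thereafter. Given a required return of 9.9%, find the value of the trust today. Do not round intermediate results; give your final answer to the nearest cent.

$489701.49

D_1 = 34923.20000
D_2 = 40790.29760
D_3 = 47643.06760
Terminal value at year 3: TV = D_3×(1+g_2)/(r−g_2) = 47928.92600/0.093 = 515364.79572
P_0 = D_1/(1+r)^1 + D_2/(1+r)^2 + D_3/(1+r)^3 + TV/(1+r)^3
    = 31777.25205 + 33772.36614 + 35892.74218 + 388259.12508 = 489701.48545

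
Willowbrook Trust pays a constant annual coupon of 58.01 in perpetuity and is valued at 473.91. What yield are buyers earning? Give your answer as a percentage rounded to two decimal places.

12.24%

P = C/r ⇒ r = C/P = 58.01/473.91 = 0.122407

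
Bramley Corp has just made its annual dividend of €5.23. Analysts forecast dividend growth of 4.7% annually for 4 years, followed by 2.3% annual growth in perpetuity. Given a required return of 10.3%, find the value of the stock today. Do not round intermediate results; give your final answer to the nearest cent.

D_1 = 5.47581
D_2 = 5.73317
D_3 = 6.00263
D_4 = 6.28476
Terminal value at year 4: TV = D_4×(1+g_2)/(r−g_2) = 6.42931/0.08 = 80.36632
P_0 = D_1/(1+r)^1 + D_2/(1+r)^2 + D_3/(1+r)^3 + D_4/(1+r)^4 + TV/(1+r)^4
    = 4.96447 + 4.71242 + 4.47317 + 4.24606 + 54.29652 = 72.69264

€72.69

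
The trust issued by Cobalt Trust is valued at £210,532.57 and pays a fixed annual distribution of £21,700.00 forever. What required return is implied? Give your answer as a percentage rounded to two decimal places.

10.31%

P = C/r ⇒ r = C/P = £21,700.00/£210,532.57 = 0.103072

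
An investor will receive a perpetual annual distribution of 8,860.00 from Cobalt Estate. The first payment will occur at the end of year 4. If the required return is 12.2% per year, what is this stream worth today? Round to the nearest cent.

51415.65

Value at end of year 3: C / r = 8,860.00 / 0.122 = 72,622.9508
Discount to today: PV = 72,622.9508 / (1 + 0.122)^3 = 72,622.9508 / 1.412468 = 51,415.65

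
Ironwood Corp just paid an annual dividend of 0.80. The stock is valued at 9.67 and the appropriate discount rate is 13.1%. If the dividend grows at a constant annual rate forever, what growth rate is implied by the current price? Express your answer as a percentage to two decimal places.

P = D₀(1+g)/(r−g) ⇒ P(r−g) = D₀(1+g) ⇒ g(P+D₀) = P·r − D₀
g = (P·r − D₀)/(P + D₀) = (9.67×0.131 − 0.80) / (9.67 + 0.80) = 0.044582

4.46%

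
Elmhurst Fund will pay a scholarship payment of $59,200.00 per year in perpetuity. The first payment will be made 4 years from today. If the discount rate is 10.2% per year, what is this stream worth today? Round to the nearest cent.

$433687.35

Value at end of year 3: C / r = $59,200.00 / 0.102 = $580,392.1569
Discount to today: PV = $580,392.1569 / (1 + 0.102)^3 = $580,392.1569 / 1.338273 = $433,687.35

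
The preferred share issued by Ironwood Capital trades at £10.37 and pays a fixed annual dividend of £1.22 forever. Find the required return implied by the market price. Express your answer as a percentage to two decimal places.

11.76%

P = C/r ⇒ r = C/P = £1.22/£10.37 = 0.117647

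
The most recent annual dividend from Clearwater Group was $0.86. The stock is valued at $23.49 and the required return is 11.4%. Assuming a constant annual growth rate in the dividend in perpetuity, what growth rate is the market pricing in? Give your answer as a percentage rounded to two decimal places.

P = D₀(1+g)/(r−g) ⇒ P(r−g) = D₀(1+g) ⇒ g(P+D₀) = P·r − D₀
g = (P·r − D₀)/(P + D₀) = ($23.49×0.114 − $0.86) / ($23.49 + $0.86) = 0.074655

7.47%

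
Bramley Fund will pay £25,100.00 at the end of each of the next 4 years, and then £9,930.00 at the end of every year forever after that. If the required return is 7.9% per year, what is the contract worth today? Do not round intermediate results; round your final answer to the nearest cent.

£176053.21

PV of 4-year annuity: £25,100.00 × [1 − (1+0.079)^−4] / 0.079 = 83319.76805
Perpetuity value at year 4: £9,930.00 / 0.079 = 125696.20253
PV of perpetuity: 125696.20253 / (1+0.079)^4 = 92733.44171
Total PV = 83319.76805 + 92733.44171 = 176053.20975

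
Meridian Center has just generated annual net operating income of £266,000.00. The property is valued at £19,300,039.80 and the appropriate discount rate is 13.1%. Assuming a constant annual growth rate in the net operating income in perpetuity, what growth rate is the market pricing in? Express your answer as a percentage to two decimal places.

11.56%

P = D₀(1+g)/(r−g) ⇒ P(r−g) = D₀(1+g) ⇒ g(P+D₀) = P·r − D₀
g = (P·r − D₀)/(P + D₀) = (£19,300,039.80×0.131 − £266,000.00) / (£19,300,039.80 + £266,000.00) = 0.115624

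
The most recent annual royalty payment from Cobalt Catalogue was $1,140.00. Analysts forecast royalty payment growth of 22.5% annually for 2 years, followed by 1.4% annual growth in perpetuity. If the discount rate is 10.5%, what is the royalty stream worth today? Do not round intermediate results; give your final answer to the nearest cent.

D_1 = 1396.50000
D_2 = 1710.71250
Terminal value at year 2: TV = D_2×(1+g_2)/(r−g_2) = 1734.66248/0.091 = 19062.22500
P_0 = D_1/(1+r)^1 + D_2/(1+r)^2 + TV/(1+r)^2
    = 1263.80090 + 1401.04625 + 15611.65824 = 18276.50540

$18276.51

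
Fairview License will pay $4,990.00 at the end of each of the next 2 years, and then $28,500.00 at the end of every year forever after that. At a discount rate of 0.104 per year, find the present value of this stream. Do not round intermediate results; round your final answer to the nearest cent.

PV of 2-year annuity: $4,990.00 × [1 − (1+0.104)^−2] / 0.104 = 8614.06480
Perpetuity value at year 2: $28,500.00 / 0.104 = 274038.46154
PV of perpetuity: 274038.46154 / (1+0.104)^2 = 224839.89506
Total PV = 8614.06480 + 224839.89506 = 233453.95986

$233453.96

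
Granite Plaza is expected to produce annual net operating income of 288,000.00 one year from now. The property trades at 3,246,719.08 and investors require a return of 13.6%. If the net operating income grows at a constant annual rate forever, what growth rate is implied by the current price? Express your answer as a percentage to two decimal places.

P = D₁/(r−g) ⇒ g = r − D₁/P = 0.136 − 288,000.00/3,246,719.08 = 0.047295

4.73%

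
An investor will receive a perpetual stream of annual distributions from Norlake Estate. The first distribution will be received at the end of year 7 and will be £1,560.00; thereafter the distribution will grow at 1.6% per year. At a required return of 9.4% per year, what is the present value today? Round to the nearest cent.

Value at end of year 6: C₁ / (r − g) = £1,560.00 / (0.094 − 0.016) = £20,000.0000
Discount to today: PV = £20,000.0000 / (1 + 0.094)^6 = £20,000.0000 / 1.714368 = £11,666.11

£11666.11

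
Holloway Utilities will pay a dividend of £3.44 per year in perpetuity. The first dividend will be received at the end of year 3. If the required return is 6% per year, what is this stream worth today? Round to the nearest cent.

Value at end of year 2: C / r = £3.44 / 0.06 = £57.3333
Discount to today: PV = £57.3333 / (1 + 0.06)^2 = £57.3333 / 1.123600 = £51.03

£51.03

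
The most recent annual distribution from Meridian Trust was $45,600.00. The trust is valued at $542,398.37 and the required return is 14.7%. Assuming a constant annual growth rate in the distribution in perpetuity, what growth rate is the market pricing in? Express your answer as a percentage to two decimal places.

5.80%

P = D₀(1+g)/(r−g) ⇒ P(r−g) = D₀(1+g) ⇒ g(P+D₀) = P·r − D₀
g = (P·r − D₀)/(P + D₀) = ($542,398.37×0.147 − $45,600.00) / ($542,398.37 + $45,600.00) = 0.058049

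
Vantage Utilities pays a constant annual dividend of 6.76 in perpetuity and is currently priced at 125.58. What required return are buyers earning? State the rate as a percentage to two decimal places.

5.38%

P = C/r ⇒ r = C/P = 6.76/125.58 = 0.053830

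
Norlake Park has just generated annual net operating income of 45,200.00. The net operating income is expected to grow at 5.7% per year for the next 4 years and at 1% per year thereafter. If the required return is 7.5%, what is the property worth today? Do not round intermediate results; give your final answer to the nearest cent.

829823.76

D_1 = 47776.40000
D_2 = 50499.65480
D_3 = 53378.13512
D_4 = 56420.68883
Terminal value at year 4: TV = D_4×(1+g_2)/(r−g_2) = 56984.89571/0.065 = 876690.70329
P_0 = D_1/(1+r)^1 + D_2/(1+r)^2 + D_3/(1+r)^3 + D_4/(1+r)^4 + TV/(1+r)^4
    = 44443.16279 + 43698.99820 + 42967.29405 + 42247.84168 + 656466.46307 = 829823.75980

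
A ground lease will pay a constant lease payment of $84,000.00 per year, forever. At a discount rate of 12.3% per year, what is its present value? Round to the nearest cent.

Level perpetuity: PV = C / r = $84,000.00 / 0.123 = $682,926.83

$682926.83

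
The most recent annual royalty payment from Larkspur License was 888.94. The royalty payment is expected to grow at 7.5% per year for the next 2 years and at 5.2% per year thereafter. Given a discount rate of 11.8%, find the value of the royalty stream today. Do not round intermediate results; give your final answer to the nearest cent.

14776.81

D_1 = 955.61050
D_2 = 1027.28129
Terminal value at year 2: TV = D_2×(1+g_2)/(r−g_2) = 1080.69991/0.066 = 16374.24113
P_0 = D_1/(1+r)^1 + D_2/(1+r)^2 + TV/(1+r)^2
    = 854.75000 + 821.87500 + 13100.18939 = 14776.81439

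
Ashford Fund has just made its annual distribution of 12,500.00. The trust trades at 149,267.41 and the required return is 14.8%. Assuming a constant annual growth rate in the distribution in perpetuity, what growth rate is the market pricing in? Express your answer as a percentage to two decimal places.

5.93%

P = D₀(1+g)/(r−g) ⇒ P(r−g) = D₀(1+g) ⇒ g(P+D₀) = P·r − D₀
g = (P·r − D₀)/(P + D₀) = (149,267.41×0.148 − 12,500.00) / (149,267.41 + 12,500.00) = 0.059292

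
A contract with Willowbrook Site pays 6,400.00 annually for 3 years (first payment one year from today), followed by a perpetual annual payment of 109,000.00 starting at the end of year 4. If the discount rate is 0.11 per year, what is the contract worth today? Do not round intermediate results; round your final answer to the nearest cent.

740183.96

PV of 3-year annuity: 6,400.00 × [1 − (1+0.11)^−3] / 0.11 = 15639.77418
Perpetuity value at year 3: 109,000.00 / 0.11 = 990909.09091
PV of perpetuity: 990909.09091 / (1+0.11)^3 = 724544.18693
Total PV = 15639.77418 + 724544.18693 = 740183.96110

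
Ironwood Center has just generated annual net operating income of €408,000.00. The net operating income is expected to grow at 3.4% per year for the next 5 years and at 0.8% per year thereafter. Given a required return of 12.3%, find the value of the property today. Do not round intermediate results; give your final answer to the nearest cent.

€3969889.04

D_1 = 421872.00000
D_2 = 436215.64800
D_3 = 451046.98003
D_4 = 466382.57735
D_5 = 482239.58498
Terminal value at year 5: TV = D_5×(1+g_2)/(r−g_2) = 486097.50166/0.115 = 4226934.79707
P_0 = D_1/(1+r)^1 + D_2/(1+r)^2 + D_3/(1+r)^3 + D_4/(1+r)^4 + D_5/(1+r)^5 + TV/(1+r)^5
    = 375665.18255 + 345892.96416 + 318480.25373 + 293240.05553 + 270000.19361 + 2366610.39264 = 3969889.04222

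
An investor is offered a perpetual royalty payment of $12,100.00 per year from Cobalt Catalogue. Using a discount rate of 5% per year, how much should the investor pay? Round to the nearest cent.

$242000.00

Level perpetuity: PV = C / r = $12,100.00 / 0.05 = $242,000.00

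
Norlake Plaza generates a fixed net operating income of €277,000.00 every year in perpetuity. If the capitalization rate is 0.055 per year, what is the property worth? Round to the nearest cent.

Level perpetuity: PV = C / r = €277,000.00 / 0.055 = €5,036,363.64

€5036363.64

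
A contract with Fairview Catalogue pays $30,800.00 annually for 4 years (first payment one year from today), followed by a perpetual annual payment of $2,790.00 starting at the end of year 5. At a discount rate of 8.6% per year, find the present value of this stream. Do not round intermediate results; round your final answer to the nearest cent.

$123988.89

PV of 4-year annuity: $30,800.00 × [1 − (1+0.086)^−4] / 0.086 = 100665.78141
Perpetuity value at year 4: $2,790.00 / 0.086 = 32441.86047
PV of perpetuity: 32441.86047 / (1+0.086)^4 = 23323.10949
Total PV = 100665.78141 + 23323.10949 = 123988.89089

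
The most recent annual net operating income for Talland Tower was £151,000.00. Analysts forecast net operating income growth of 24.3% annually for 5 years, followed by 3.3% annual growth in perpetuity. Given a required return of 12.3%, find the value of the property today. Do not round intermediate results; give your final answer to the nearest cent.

D_1 = 187693.00000
D_2 = 233302.39900
D_3 = 289994.88196
D_4 = 360463.63827
D_5 = 448056.30237
Terminal value at year 5: TV = D_5×(1+g_2)/(r−g_2) = 462842.16035/0.09 = 5142690.67057
P_0 = D_1/(1+r)^1 + D_2/(1+r)^2 + D_3/(1+r)^3 + D_4/(1+r)^4 + D_5/(1+r)^5 + TV/(1+r)^5
    = 167135.35174 + 184994.87285 + 204762.80227 + 226643.06609 + 250861.38126 + 2879331.18712 = 3913728.66132

£3913728.66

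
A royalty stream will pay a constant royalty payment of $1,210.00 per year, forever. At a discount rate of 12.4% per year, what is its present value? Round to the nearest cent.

$9758.06

Level perpetuity: PV = C / r = $1,210.00 / 0.124 = $9,758.06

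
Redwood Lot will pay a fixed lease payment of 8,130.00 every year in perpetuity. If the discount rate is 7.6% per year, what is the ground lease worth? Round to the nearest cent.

Level perpetuity: PV = C / r = 8,130.00 / 0.076 = 106,973.68

106973.68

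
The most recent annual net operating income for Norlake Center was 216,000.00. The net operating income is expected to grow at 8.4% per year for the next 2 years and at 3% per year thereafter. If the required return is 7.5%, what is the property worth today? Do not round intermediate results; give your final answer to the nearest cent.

5464570.05

D_1 = 234144.00000
D_2 = 253812.09600
Terminal value at year 2: TV = D_2×(1+g_2)/(r−g_2) = 261426.45888/0.045 = 5809476.86400
P_0 = D_1/(1+r)^1 + D_2/(1+r)^2 + TV/(1+r)^2
    = 217808.37209 + 219631.88405 + 5027129.79037 = 5464570.04651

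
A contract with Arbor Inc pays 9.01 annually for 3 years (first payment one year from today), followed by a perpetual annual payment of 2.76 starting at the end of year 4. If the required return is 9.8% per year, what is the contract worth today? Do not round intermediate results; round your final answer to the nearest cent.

PV of 3-year annuity: 9.01 × [1 − (1+0.098)^−3] / 0.098 = 22.48567
Perpetuity value at year 3: 2.76 / 0.098 = 28.16327
PV of perpetuity: 28.16327 / (1+0.098)^3 = 21.27531
Total PV = 22.48567 + 21.27531 = 43.76098

43.76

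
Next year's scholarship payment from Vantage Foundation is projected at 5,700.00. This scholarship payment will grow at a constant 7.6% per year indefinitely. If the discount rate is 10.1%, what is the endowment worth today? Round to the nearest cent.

228000.00

Growing perpetuity: P = D₁ / (r − g) = 5,700.0000 / (0.101 − 0.076) = 228,000.00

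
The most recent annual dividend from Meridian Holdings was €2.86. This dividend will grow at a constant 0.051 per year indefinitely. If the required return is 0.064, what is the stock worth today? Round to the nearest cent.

€231.22

D₁ = D₀ × (1 + g) = €2.86 × 1.051 = €3.0059
Growing perpetuity: P = D₁ / (r − g) = €3.0059 / (0.064 − 0.051) = €231.22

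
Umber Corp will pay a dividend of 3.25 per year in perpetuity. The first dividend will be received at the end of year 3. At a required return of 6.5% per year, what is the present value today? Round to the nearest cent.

44.08

Value at end of year 2: C / r = 3.25 / 0.065 = 50.0000
Discount to today: PV = 50.0000 / (1 + 0.065)^2 = 50.0000 / 1.134225 = 44.08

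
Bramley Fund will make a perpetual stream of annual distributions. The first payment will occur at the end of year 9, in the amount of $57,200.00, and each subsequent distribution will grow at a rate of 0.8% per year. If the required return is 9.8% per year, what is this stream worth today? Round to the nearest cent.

Value at end of year 8: C₁ / (r − g) = $57,200.00 / (0.098 − 0.008) = $635,555.5556
Discount to today: PV = $635,555.5556 / (1 + 0.098)^8 = $635,555.5556 / 2.112607 = $300,839.46

$300839.46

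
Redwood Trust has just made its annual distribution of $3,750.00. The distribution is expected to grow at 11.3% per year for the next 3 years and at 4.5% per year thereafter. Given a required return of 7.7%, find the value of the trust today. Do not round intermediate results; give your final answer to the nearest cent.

D_1 = 4173.75000
D_2 = 4645.38375
D_3 = 5170.31211
Terminal value at year 3: TV = D_3×(1+g_2)/(r−g_2) = 5402.97616/0.032 = 168843.00496
P_0 = D_1/(1+r)^1 + D_2/(1+r)^2 + D_3/(1+r)^3 + TV/(1+r)^3
    = 3875.34819 + 4004.88629 + 4138.75436 + 135156.19693 = 147175.18577

$147175.19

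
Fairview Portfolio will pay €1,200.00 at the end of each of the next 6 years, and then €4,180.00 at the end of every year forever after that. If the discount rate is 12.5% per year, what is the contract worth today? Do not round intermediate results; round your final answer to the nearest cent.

PV of 6-year annuity: €1,200.00 × [1 − (1+0.125)^−6] / 0.125 = 4864.60623
Perpetuity value at year 6: €4,180.00 / 0.125 = 33440.00000
PV of perpetuity: 33440.00000 / (1+0.125)^6 = 16494.95496
Total PV = 4864.60623 + 16494.95496 = 21359.56119

€21359.56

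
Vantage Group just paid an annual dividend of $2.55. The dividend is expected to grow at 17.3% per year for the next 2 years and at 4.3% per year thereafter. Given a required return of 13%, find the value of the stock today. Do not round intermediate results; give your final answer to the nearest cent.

$38.34

D_1 = 2.99115
D_2 = 3.50862
Terminal value at year 2: TV = D_2×(1+g_2)/(r−g_2) = 3.65949/0.087 = 42.06310
P_0 = D_1/(1+r)^1 + D_2/(1+r)^2 + TV/(1+r)^2
    = 2.64704 + 2.74776 + 32.94158 = 38.33637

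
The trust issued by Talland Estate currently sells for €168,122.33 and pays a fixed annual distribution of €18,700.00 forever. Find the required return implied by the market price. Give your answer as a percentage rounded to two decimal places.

P = C/r ⇒ r = C/P = €18,700.00/€168,122.33 = 0.111229

11.12%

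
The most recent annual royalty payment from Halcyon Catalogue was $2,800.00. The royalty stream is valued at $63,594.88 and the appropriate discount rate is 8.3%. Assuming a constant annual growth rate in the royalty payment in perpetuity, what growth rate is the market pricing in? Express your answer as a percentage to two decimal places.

P = D₀(1+g)/(r−g) ⇒ P(r−g) = D₀(1+g) ⇒ g(P+D₀) = P·r − D₀
g = (P·r − D₀)/(P + D₀) = ($63,594.88×0.083 − $2,800.00) / ($63,594.88 + $2,800.00) = 0.037328

3.73%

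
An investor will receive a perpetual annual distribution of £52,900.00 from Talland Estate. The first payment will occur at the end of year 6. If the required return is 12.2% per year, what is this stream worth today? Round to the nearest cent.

Value at end of year 5: C / r = £52,900.00 / 0.122 = £433,606.5574
Discount to today: PV = £433,606.5574 / (1 + 0.122)^5 = £433,606.5574 / 1.778133 = £243,854.94

£243854.94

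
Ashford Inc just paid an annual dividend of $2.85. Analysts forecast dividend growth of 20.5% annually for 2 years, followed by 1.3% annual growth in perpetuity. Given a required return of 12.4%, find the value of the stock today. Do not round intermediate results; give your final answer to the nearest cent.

$36.22

D_1 = 3.43425
D_2 = 4.13827
Terminal value at year 2: TV = D_2×(1+g_2)/(r−g_2) = 4.19207/0.111 = 37.76639
P_0 = D_1/(1+r)^1 + D_2/(1+r)^2 + TV/(1+r)^2
    = 3.05538 + 3.27557 + 29.89323 = 36.22418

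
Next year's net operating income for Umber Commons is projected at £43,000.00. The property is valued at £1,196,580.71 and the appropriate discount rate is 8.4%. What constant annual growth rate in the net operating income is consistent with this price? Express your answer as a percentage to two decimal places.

P = D₁/(r−g) ⇒ g = r − D₁/P = 0.084 − £43,000.00/£1,196,580.71 = 0.048064

4.81%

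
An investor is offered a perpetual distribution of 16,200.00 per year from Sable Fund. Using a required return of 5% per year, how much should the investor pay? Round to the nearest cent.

Level perpetuity: PV = C / r = 16,200.00 / 0.05 = 324,000.00

324000.00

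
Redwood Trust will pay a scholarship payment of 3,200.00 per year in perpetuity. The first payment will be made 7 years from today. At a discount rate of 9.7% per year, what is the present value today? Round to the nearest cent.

Value at end of year 6: C / r = 3,200.00 / 0.097 = 32,989.6907
Discount to today: PV = 32,989.6907 / (1 + 0.097)^6 = 32,989.6907 / 1.742769 = 18,929.47

18929.47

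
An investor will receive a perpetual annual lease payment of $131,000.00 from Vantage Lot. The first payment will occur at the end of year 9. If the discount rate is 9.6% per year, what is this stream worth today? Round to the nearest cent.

Value at end of year 8: C / r = $131,000.00 / 0.096 = $1,364,583.3333
Discount to today: PV = $1,364,583.3333 / (1 + 0.096)^8 = $1,364,583.3333 / 2.082018 = $655,413.87

$655413.87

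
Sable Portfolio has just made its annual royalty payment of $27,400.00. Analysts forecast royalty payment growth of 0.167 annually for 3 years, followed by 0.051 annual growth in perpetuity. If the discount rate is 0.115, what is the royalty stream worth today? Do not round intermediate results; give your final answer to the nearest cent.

$606003.19

D_1 = 31975.80000
D_2 = 37315.75860
D_3 = 43547.49029
Terminal value at year 3: TV = D_3×(1+g_2)/(r−g_2) = 45768.41229/0.064 = 715131.44204
P_0 = D_1/(1+r)^1 + D_2/(1+r)^2 + D_3/(1+r)^3 + TV/(1+r)^3
    = 28677.84753 + 30015.28975 + 31415.10595 + 515894.94309 = 606003.18633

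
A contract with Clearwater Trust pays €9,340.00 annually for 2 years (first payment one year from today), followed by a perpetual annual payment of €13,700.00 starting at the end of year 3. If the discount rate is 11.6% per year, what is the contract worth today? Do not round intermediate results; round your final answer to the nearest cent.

€110695.91

PV of 2-year annuity: €9,340.00 × [1 − (1+0.116)^−2] / 0.116 = 15868.43694
Perpetuity value at year 2: €13,700.00 / 0.116 = 118103.44828
PV of perpetuity: 118103.44828 / (1+0.116)^2 = 94827.47546
Total PV = 15868.43694 + 94827.47546 = 110695.91240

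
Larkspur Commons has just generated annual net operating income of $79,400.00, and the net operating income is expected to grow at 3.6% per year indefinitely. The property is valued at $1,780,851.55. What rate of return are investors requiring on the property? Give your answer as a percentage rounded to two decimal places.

8.22%

D₁ = $79,400.00 × 1.036 = $82,258.4000
P = D₁/(r − g) ⇒ r = D₁/P + g = $82,258.4000/$1,780,851.55 + 0.036 = 0.046190 + 0.036 = 0.082190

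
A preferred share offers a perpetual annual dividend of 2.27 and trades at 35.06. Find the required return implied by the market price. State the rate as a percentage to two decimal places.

6.47%

P = C/r ⇒ r = C/P = 2.27/35.06 = 0.064746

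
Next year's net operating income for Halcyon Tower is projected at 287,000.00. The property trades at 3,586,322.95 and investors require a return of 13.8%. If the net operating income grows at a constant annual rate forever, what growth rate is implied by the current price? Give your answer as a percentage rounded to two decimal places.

P = D₁/(r−g) ⇒ g = r − D₁/P = 0.138 − 287,000.00/3,586,322.95 = 0.057974

5.80%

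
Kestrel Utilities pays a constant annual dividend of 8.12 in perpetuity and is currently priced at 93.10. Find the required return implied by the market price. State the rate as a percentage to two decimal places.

P = C/r ⇒ r = C/P = 8.12/93.10 = 0.087218

8.72%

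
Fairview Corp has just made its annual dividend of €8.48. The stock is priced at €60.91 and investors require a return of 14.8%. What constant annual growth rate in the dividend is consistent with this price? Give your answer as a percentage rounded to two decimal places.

P = D₀(1+g)/(r−g) ⇒ P(r−g) = D₀(1+g) ⇒ g(P+D₀) = P·r − D₀
g = (P·r − D₀)/(P + D₀) = (€60.91×0.148 − €8.48) / (€60.91 + €8.48) = 0.007705

0.77%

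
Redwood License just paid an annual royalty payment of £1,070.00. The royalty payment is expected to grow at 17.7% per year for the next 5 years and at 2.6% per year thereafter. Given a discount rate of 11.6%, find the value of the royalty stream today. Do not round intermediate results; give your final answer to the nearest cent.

D_1 = 1259.39000
D_2 = 1482.30203
D_3 = 1744.66949
D_4 = 2053.47599
D_5 = 2416.94124
Terminal value at year 5: TV = D_5×(1+g_2)/(r−g_2) = 2479.78171/0.09 = 27553.13012
P_0 = D_1/(1+r)^1 + D_2/(1+r)^2 + D_3/(1+r)^3 + D_4/(1+r)^4 + D_5/(1+r)^5 + TV/(1+r)^5
    = 1128.48566 + 1190.16812 + 1255.22212 + 1323.83193 + 1396.19192 + 15916.58783 = 22210.48758

£22210.49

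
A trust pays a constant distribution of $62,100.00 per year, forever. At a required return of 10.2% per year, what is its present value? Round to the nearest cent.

$608823.53

Level perpetuity: PV = C / r = $62,100.00 / 0.102 = $608,823.53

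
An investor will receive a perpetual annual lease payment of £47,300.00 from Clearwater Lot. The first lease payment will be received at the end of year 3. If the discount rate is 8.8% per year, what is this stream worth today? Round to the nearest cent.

£454067.77

Value at end of year 2: C / r = £47,300.00 / 0.088 = £537,500.0000
Discount to today: PV = £537,500.0000 / (1 + 0.088)^2 = £537,500.0000 / 1.183744 = £454,067.77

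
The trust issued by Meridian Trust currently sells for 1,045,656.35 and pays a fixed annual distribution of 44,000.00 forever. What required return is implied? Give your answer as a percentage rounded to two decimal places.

P = C/r ⇒ r = C/P = 44,000.00/1,045,656.35 = 0.042079

4.21%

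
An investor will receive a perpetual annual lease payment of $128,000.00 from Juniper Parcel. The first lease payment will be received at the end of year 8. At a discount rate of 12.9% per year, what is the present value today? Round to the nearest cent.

$424387.58

Value at end of year 7: C / r = $128,000.00 / 0.129 = $992,248.0620
Discount to today: PV = $992,248.0620 / (1 + 0.129)^7 = $992,248.0620 / 2.338070 = $424,387.58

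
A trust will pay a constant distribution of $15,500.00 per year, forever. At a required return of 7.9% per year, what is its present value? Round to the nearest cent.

Level perpetuity: PV = C / r = $15,500.00 / 0.079 = $196,202.53

$196202.53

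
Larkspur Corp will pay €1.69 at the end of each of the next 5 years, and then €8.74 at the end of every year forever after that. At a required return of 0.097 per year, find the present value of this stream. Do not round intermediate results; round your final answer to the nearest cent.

€63.17

PV of 5-year annuity: €1.69 × [1 − (1+0.097)^−5] / 0.097 = 6.45583
Perpetuity value at year 5: €8.74 / 0.097 = 90.10309
PV of perpetuity: 90.10309 / (1+0.097)^5 = 56.71613
Total PV = 6.45583 + 56.71613 = 63.17196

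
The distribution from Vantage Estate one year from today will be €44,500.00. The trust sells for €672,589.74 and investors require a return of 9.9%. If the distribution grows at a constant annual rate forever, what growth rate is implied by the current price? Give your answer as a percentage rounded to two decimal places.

3.28%

P = D₁/(r−g) ⇒ g = r − D₁/P = 0.099 − €44,500.00/€672,589.74 = 0.032838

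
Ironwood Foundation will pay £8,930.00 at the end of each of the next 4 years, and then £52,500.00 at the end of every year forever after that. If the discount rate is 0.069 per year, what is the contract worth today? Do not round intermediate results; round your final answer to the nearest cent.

PV of 4-year annuity: £8,930.00 × [1 − (1+0.069)^−4] / 0.069 = 30316.20687
Perpetuity value at year 4: £52,500.00 / 0.069 = 760869.56522
PV of perpetuity: 760869.56522 / (1+0.069)^4 = 582638.78572
Total PV = 30316.20687 + 582638.78572 = 612954.99260

£612954.99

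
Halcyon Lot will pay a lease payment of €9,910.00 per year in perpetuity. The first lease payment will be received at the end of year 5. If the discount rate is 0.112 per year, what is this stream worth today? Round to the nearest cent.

€57867.73

Value at end of year 4: C / r = €9,910.00 / 0.112 = €88,482.1429
Discount to today: PV = €88,482.1429 / (1 + 0.112)^4 = €88,482.1429 / 1.529041 = €57,867.73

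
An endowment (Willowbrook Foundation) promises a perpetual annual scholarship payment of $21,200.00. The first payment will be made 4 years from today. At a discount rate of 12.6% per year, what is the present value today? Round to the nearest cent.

Value at end of year 3: C / r = $21,200.00 / 0.126 = $168,253.9683
Discount to today: PV = $168,253.9683 / (1 + 0.126)^3 = $168,253.9683 / 1.427628 = $117,855.58

$117855.58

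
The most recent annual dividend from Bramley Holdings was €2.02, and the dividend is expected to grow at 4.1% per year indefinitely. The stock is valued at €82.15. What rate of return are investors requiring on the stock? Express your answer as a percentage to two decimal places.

6.66%

D₁ = €2.02 × 1.041 = €2.1028
P = D₁/(r − g) ⇒ r = D₁/P + g = €2.1028/€82.15 + 0.041 = 0.025597 + 0.041 = 0.066597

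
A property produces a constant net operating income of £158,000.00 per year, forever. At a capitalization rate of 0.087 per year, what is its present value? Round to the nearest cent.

£1816091.95

Level perpetuity: PV = C / r = £158,000.00 / 0.087 = £1,816,091.95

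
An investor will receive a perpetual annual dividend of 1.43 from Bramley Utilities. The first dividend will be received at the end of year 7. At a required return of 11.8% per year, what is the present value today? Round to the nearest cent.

6.21

Value at end of year 6: C / r = 1.43 / 0.118 = 12.1186
Discount to today: PV = 12.1186 / (1 + 0.118)^6 = 12.1186 / 1.952769 = 6.21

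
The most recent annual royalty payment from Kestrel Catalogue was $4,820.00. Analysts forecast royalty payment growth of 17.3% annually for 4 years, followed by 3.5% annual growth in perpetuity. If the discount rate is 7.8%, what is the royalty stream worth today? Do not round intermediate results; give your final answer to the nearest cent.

$186562.01

D_1 = 5653.86000
D_2 = 6631.97778
D_3 = 7779.30994
D_4 = 9125.13055
Terminal value at year 4: TV = D_4×(1+g_2)/(r−g_2) = 9444.51012/0.043 = 219639.77033
P_0 = D_1/(1+r)^1 + D_2/(1+r)^2 + D_3/(1+r)^3 + D_4/(1+r)^4 + TV/(1+r)^4
    = 5244.76809 + 5706.96936 + 6209.90265 + 6757.15752 + 162643.21014 = 186562.00776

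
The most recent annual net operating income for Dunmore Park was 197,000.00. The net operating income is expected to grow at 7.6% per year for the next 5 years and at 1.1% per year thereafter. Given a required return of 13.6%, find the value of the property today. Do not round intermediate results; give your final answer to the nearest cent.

D_1 = 211972.00000
D_2 = 228081.87200
D_3 = 245416.09427
D_4 = 264067.71744
D_5 = 284136.86396
Terminal value at year 5: TV = D_5×(1+g_2)/(r−g_2) = 287262.36947/0.125 = 2298098.95572
P_0 = D_1/(1+r)^1 + D_2/(1+r)^2 + D_3/(1+r)^3 + D_4/(1+r)^4 + D_5/(1+r)^5 + TV/(1+r)^5
    = 186595.07042 + 176739.69698 + 167404.85383 + 158563.04817 + 150188.23929 + 1214722.47939 = 2054213.38810

2054213.39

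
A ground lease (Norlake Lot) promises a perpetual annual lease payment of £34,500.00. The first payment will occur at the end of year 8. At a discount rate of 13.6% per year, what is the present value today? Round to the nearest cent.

£103903.90

Value at end of year 7: C / r = £34,500.00 / 0.136 = £253,676.4706
Discount to today: PV = £253,676.4706 / (1 + 0.136)^7 = £253,676.4706 / 2.441453 = £103,903.90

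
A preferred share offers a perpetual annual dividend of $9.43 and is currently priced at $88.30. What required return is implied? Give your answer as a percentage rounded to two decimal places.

P = C/r ⇒ r = C/P = $9.43/$88.30 = 0.106795

10.68%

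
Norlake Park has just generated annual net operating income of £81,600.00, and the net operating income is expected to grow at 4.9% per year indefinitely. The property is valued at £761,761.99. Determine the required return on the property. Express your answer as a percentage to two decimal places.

16.14%

D₁ = £81,600.00 × 1.049 = £85,598.4000
P = D₁/(r − g) ⇒ r = D₁/P + g = £85,598.4000/£761,761.99 + 0.049 = 0.112369 + 0.049 = 0.161369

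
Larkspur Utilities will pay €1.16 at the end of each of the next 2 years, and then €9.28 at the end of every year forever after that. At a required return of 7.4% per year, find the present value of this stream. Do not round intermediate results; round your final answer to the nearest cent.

PV of 2-year annuity: €1.16 × [1 − (1+0.074)^−2] / 0.074 = 2.08573
Perpetuity value at year 2: €9.28 / 0.074 = 125.40541
PV of perpetuity: 125.40541 / (1+0.074)^2 = 108.71956
Total PV = 2.08573 + 108.71956 = 110.80529

€110.81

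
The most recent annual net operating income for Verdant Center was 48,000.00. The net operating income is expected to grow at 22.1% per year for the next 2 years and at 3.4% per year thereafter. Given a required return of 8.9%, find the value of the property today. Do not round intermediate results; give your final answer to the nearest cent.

1248581.82

D_1 = 58608.00000
D_2 = 71560.36800
Terminal value at year 2: TV = D_2×(1+g_2)/(r−g_2) = 73993.42051/0.055 = 1345334.91840
P_0 = D_1/(1+r)^1 + D_2/(1+r)^2 + TV/(1+r)^2
    = 53818.18182 + 60341.59780 + 1134422.03857 = 1248581.81818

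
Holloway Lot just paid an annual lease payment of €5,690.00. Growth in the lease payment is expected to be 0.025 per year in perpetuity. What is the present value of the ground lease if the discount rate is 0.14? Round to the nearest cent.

D₁ = D₀ × (1 + g) = €5,690.00 × 1.025 = €5,832.2500
Growing perpetuity: P = D₁ / (r − g) = €5,832.2500 / (0.14 − 0.025) = €50,715.22

€50715.22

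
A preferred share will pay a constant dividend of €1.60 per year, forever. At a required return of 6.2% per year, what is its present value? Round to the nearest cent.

€25.81

Level perpetuity: PV = C / r = €1.60 / 0.062 = €25.81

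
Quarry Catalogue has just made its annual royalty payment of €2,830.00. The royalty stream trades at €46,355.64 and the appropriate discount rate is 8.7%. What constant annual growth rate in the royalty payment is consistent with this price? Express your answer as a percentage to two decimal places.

P = D₀(1+g)/(r−g) ⇒ P(r−g) = D₀(1+g) ⇒ g(P+D₀) = P·r − D₀
g = (P·r − D₀)/(P + D₀) = (€46,355.64×0.087 − €2,830.00) / (€46,355.64 + €2,830.00) = 0.024457

2.45%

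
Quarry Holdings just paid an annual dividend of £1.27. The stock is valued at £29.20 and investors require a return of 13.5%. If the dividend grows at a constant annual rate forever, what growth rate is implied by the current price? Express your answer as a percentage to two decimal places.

P = D₀(1+g)/(r−g) ⇒ P(r−g) = D₀(1+g) ⇒ g(P+D₀) = P·r − D₀
g = (P·r − D₀)/(P + D₀) = (£29.20×0.135 − £1.27) / (£29.20 + £1.27) = 0.087693

8.77%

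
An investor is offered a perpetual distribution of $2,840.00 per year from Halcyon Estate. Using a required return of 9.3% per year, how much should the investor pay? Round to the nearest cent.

$30537.63

Level perpetuity: PV = C / r = $2,840.00 / 0.093 = $30,537.63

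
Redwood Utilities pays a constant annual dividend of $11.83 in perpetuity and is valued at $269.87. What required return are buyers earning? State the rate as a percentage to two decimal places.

P = C/r ⇒ r = C/P = $11.83/$269.87 = 0.043836

4.38%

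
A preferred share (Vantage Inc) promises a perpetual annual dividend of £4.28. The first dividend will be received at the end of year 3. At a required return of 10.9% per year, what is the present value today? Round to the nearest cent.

Value at end of year 2: C / r = £4.28 / 0.109 = £39.2661
Discount to today: PV = £39.2661 / (1 + 0.109)^2 = £39.2661 / 1.229881 = £31.93

£31.93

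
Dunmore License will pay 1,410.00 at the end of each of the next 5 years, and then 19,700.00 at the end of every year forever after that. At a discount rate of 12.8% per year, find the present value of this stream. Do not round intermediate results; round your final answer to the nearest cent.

89260.92

PV of 5-year annuity: 1,410.00 × [1 − (1+0.128)^−5] / 0.128 = 4983.59289
Perpetuity value at year 5: 19,700.00 / 0.128 = 153906.25000
PV of perpetuity: 153906.25000 / (1+0.128)^5 = 84277.32807
Total PV = 4983.59289 + 84277.32807 = 89260.92096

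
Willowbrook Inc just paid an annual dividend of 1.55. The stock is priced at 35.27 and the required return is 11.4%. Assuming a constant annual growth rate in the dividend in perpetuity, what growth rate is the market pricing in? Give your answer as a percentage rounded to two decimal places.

P = D₀(1+g)/(r−g) ⇒ P(r−g) = D₀(1+g) ⇒ g(P+D₀) = P·r − D₀
g = (P·r − D₀)/(P + D₀) = (35.27×0.114 − 1.55) / (35.27 + 1.55) = 0.067104

6.71%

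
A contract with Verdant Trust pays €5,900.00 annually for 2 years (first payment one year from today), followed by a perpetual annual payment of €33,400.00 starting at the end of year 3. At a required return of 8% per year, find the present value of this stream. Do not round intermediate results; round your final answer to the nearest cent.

€368460.22

PV of 2-year annuity: €5,900.00 × [1 − (1+0.08)^−2] / 0.08 = 10521.26200
Perpetuity value at year 2: €33,400.00 / 0.08 = 417500.00000
PV of perpetuity: 417500.00000 / (1+0.08)^2 = 357938.95748
Total PV = 10521.26200 + 357938.95748 = 368460.21948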